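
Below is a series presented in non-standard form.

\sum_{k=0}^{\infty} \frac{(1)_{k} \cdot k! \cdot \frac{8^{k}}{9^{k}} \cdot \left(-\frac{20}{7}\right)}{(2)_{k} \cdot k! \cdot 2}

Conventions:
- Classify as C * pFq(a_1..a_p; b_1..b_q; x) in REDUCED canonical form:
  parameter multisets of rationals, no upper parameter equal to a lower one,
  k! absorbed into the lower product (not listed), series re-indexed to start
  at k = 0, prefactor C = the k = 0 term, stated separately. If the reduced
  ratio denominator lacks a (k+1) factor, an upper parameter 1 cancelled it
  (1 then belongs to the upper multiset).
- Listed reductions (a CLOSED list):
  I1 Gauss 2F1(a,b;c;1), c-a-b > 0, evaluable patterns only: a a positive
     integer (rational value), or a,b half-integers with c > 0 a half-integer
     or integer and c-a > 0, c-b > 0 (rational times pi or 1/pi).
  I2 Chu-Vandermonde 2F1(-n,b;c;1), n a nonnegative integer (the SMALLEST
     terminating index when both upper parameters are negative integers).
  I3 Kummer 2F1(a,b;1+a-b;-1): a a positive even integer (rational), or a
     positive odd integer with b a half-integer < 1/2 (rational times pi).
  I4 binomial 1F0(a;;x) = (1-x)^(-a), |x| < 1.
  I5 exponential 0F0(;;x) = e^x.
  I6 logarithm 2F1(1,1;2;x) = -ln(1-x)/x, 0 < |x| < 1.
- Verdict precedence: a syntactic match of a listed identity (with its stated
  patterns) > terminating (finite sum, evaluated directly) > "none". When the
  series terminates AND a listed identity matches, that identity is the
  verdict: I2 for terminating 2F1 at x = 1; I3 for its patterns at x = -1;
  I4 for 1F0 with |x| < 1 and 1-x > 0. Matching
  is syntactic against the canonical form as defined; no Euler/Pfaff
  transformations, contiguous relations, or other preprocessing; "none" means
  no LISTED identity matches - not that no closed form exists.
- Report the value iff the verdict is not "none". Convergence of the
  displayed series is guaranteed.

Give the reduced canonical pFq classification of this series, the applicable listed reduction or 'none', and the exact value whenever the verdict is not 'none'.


Structural cue: x = \frac{8}{9} and the constant factors (C = -10/7, x = 8/9) combine into one prefactor.
Term ratio: r(k) = \frac{8}{9} * (k+1) (k+1) / [(k+2) (k+1)] - rational in k, leading ratio \frac{8}{9}; with t_0 = -\frac{10}{7}, classification follows.

The series (x = \frac{8}{9}) is 2F1: upper {1, 1}, lower {2}, prefactor -\frac{10}{7}. Verdict at x = \frac{8}{9}: logarithm (I6) matches (the logarithm: parameters (1,1;2), x = \frac{8}{9}). Sum: \frac{45}{28} \cdot \ln\left(\frac{1}{9}\right).


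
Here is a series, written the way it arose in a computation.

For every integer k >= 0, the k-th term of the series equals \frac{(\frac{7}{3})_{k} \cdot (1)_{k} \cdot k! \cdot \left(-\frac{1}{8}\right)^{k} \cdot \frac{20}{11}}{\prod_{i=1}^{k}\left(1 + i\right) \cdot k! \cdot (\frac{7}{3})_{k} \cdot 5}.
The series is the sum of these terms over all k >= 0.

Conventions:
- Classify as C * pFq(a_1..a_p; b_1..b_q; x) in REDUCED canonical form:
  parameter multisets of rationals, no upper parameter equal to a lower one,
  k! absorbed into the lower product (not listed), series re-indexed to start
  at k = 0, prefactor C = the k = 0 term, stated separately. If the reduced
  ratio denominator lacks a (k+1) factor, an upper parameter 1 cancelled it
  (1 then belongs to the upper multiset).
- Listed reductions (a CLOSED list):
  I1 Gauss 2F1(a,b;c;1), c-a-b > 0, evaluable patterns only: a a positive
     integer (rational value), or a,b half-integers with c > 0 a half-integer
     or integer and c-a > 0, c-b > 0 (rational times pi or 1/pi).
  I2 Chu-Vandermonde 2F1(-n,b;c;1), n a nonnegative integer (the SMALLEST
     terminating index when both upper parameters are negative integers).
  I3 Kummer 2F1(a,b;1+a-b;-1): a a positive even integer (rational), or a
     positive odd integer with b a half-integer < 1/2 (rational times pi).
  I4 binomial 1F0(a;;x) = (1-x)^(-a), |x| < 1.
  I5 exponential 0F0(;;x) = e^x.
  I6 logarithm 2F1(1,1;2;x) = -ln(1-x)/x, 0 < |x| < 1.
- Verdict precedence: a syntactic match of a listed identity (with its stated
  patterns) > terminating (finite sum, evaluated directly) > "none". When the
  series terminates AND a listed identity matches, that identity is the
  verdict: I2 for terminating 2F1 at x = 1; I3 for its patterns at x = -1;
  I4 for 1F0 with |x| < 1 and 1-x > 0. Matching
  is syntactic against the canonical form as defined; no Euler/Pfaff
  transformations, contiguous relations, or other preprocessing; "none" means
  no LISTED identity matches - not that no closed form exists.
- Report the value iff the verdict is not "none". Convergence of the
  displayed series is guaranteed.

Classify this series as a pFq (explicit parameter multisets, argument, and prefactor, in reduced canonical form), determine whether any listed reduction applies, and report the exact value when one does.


Key step: with t_0 = \frac{4}{11}, the parameter 7/3 appears in both the upper and lower lists and cancels.
Ratio: r(k) = -\frac{1}{8} * (k+1) (k+1) / [(k+2) (k+1)] - rational in k. x = -\frac{1}{8}; t_0 = \frac{4}{11}; negate the roots.

Canonical form: C = \frac{4}{11} times 2F1 with upper {1, 1}, lower {2}, x = -\frac{1}{8}. Verdict: the I6 logarithm reduction matches (the logarithm: parameters (1,1;2), x = -\frac{1}{8}). Sum: \frac{32}{11} \cdot \ln\left(\frac{9}{8}\right).


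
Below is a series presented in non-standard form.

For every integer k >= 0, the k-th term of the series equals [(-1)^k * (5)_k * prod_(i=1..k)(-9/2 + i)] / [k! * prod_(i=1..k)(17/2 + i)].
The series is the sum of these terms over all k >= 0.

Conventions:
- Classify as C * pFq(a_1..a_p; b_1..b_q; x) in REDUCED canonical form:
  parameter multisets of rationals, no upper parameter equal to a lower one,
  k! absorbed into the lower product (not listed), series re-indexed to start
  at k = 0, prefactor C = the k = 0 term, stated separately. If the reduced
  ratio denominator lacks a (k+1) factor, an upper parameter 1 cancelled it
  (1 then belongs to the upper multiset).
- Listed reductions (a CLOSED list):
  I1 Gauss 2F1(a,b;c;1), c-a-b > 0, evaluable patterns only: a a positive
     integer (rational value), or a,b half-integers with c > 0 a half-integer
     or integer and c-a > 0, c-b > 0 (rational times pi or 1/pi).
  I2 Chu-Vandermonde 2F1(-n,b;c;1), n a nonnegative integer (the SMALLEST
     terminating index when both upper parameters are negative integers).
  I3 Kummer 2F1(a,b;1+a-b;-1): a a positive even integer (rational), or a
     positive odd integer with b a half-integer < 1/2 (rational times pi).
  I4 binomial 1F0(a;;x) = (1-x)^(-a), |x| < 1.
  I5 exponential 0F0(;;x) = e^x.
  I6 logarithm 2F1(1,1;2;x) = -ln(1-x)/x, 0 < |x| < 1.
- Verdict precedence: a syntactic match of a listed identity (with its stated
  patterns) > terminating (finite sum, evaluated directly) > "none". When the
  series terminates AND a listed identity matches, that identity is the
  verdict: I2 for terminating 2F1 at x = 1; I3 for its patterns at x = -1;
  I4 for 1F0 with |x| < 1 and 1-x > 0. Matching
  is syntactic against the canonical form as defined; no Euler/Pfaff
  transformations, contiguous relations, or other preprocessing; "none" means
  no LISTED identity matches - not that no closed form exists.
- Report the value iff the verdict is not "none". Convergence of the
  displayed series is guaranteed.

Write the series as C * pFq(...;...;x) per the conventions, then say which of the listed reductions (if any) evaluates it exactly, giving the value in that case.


Structural cue: with t_0 = 1, the running product (C = 1, x = -1) telescopes to a rising factorial.
Consecutive-term ratio: r(k) = (-1) * (k-7/2) (k+5) / [(k+19/2) (k+1)] - rational in k. x = (-1); t_0 = 1; negate the roots.

x = -1 here; the reduced form reads 2F1, upper {-7/2, 5}, lower {19/2}, C = 1. Verdict (x = -1): Kummer (I3) applies (x = -1; c = 19/2 equals 1+a-b for upper {-7/2, 5}: listed pattern). Exact value: (765765/524288) * pi.


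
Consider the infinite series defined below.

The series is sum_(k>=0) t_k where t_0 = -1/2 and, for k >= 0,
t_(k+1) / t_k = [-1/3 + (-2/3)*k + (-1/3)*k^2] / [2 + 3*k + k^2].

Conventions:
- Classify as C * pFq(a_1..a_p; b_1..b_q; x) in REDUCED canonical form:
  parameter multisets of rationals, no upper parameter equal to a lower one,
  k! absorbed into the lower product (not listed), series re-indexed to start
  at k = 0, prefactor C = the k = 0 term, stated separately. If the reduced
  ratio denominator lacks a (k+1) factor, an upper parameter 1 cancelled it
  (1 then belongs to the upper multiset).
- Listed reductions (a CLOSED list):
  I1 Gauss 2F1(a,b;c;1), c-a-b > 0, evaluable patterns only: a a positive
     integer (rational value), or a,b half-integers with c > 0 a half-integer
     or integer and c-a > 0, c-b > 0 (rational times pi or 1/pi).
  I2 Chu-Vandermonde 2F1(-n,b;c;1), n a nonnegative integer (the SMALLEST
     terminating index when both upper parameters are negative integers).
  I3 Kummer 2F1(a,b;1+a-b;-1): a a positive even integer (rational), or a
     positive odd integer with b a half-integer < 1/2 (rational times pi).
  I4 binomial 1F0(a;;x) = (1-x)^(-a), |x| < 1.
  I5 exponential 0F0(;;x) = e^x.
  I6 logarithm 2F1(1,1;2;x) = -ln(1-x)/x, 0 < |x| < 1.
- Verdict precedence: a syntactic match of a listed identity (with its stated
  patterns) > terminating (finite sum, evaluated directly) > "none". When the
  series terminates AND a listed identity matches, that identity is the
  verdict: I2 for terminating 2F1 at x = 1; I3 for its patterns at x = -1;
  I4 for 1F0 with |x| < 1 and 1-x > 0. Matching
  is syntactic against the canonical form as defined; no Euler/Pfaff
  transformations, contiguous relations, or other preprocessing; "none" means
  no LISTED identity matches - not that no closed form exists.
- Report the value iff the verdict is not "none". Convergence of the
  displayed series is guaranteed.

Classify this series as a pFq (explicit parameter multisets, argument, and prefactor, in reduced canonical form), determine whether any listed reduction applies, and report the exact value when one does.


Key step: t_0 being -1/2, the expanded ratio factors over Q; prefactor -1/2, roots give parameters.
Term ratio: r(k) = (-1/3) * (k+1) (k+1) / [(k+2) (k+1)] ; factor over Q: parameters, x = (-1/3), and C = -1/2.

At argument -1/3: a 2F1 with upper {1, 1}, lower {2}, scaled by C = -1/2. Verdict: this is logarithm (I6) (the logarithm: parameters (1,1;2), x = -1/3). Hence: (-3/2) * ln(4/3).


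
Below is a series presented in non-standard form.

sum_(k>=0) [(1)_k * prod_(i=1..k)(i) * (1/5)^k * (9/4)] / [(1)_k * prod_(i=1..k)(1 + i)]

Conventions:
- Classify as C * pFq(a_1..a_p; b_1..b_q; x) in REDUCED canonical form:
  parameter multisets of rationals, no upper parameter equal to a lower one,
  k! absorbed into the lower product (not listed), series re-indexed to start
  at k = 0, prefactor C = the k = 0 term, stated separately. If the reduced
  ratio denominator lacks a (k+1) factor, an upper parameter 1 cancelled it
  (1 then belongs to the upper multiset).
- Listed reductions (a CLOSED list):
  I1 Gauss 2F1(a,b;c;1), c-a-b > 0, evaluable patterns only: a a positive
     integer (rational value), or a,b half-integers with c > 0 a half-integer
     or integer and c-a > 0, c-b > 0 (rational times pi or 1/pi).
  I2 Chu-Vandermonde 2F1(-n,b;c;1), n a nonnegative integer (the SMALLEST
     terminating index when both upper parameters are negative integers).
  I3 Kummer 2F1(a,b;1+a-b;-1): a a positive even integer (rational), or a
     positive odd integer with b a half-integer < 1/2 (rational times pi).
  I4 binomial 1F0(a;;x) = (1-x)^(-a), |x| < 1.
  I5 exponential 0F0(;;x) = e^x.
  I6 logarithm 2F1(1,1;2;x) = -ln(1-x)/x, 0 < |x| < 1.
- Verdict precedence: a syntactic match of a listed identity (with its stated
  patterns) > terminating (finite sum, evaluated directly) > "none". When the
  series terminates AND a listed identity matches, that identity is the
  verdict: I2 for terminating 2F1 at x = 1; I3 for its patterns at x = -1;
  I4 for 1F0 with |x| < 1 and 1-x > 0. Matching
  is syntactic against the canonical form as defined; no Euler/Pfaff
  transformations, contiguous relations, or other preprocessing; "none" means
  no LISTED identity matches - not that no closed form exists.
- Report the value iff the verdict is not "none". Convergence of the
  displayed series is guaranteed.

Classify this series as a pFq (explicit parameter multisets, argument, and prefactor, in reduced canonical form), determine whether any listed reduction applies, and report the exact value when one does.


Classification (C = 9/4): 2F1 with upper {1, 1}, lower {2}, argument x = 1/5. Verdict: the logarithmic series (I6) fires (the logarithm: parameters (1,1;2), x = 1/5). Value: (-45/4) * ln(4/5).

Key observation: from the first term 9/4: (1)_k (C = 9/4) is k! itself.
Term ratio: r(k) = (1/5) * (k+1) (k+1) / [(k+2) (k+1)] - rational; roots negated = parameters, x = (1/5), C = 9/4.


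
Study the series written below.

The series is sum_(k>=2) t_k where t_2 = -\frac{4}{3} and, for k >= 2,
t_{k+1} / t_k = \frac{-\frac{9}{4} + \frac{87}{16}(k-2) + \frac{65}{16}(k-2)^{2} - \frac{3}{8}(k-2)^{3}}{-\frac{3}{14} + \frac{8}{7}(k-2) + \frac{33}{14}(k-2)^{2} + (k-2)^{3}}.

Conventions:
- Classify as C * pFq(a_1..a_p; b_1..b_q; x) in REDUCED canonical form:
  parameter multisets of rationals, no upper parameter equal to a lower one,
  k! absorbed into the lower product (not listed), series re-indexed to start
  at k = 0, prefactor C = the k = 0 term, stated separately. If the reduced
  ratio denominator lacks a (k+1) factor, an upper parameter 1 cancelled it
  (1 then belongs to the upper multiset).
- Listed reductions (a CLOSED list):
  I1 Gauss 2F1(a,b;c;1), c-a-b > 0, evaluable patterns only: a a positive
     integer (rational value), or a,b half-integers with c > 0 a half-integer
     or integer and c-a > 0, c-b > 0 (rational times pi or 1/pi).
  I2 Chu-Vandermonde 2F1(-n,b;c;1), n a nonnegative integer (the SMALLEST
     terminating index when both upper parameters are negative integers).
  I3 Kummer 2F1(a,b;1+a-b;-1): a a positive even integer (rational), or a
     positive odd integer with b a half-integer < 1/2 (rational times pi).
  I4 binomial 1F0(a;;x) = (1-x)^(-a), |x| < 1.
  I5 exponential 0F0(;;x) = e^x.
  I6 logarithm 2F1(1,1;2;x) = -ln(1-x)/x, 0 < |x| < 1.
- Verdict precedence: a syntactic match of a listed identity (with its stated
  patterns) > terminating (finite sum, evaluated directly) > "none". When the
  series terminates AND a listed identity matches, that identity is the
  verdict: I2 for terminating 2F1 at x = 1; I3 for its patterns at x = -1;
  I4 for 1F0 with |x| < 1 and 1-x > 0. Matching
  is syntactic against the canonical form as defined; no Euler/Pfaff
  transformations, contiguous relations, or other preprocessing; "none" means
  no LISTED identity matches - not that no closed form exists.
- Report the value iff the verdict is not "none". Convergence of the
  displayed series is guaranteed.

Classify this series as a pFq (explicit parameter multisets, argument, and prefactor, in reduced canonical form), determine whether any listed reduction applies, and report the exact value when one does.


Canonical form: C = -\frac{4}{3} times 2F1 with upper {-12, -\frac{1}{3}}, lower {-\frac{1}{7}}, x = -\frac{3}{8}. Verdict: terminating at k = 12: the factor (-12)_k kills every later term; summing the 13 survivors is exact. Value: -\frac{5051910440805956382451}{50130272973653803008}.

Key observation: x = -\frac{3}{8} and the expanded ratio factors over Q; C = -4/3, roots give parameters.
Step ratio: r(k) = -\frac{3}{8} * (k-12) (k-\frac{1}{3}) / [(k-\frac{1}{7}) (k+1)] - rational in k, leading ratio -\frac{3}{8}; with t_0 = -\frac{4}{3}, classification follows.


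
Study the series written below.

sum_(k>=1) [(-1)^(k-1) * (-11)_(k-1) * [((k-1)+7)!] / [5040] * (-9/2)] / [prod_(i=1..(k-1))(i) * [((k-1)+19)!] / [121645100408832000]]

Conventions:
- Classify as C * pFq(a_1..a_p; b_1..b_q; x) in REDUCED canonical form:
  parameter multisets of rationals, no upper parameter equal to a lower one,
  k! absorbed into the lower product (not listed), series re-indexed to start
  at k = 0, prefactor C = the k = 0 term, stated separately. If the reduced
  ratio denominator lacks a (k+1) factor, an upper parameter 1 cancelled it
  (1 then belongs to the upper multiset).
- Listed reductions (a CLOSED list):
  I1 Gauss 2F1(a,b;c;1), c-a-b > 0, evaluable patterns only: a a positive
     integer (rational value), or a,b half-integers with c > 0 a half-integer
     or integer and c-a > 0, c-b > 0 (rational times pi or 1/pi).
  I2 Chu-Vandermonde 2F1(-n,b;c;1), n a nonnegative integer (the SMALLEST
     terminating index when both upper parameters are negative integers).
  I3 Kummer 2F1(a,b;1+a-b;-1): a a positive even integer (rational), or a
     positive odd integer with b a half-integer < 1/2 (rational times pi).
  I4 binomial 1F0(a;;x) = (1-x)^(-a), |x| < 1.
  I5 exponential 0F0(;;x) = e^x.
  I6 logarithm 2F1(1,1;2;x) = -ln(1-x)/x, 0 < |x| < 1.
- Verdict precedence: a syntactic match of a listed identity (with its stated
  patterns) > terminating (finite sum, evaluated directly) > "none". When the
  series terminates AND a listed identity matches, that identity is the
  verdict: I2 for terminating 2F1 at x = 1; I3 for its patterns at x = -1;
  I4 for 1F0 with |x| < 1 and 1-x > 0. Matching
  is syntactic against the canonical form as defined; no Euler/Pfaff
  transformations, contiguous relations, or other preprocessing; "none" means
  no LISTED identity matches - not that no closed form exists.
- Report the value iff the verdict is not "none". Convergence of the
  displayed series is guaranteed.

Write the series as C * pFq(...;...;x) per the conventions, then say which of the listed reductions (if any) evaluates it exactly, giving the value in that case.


First insight: x = (-1) and the denominator's factorial ratio (C = -9/2) is a lower Pochhammer.
Ratio: r(k) = (-1) * (k-11) (k+8) / [(k+20) (k+1)] - rational in k, leading ratio (-1); with t_0 = -9/2, classification follows.

Classification (C = -9/2): 2F1 with upper {-11, 8}, lower {20}, argument x = -1. Verdict: Kummer (I3) fires (x = -1; c = 20 equals 1+a-b for upper {-11, 8}: listed pattern). Its exact value is -8721/35.


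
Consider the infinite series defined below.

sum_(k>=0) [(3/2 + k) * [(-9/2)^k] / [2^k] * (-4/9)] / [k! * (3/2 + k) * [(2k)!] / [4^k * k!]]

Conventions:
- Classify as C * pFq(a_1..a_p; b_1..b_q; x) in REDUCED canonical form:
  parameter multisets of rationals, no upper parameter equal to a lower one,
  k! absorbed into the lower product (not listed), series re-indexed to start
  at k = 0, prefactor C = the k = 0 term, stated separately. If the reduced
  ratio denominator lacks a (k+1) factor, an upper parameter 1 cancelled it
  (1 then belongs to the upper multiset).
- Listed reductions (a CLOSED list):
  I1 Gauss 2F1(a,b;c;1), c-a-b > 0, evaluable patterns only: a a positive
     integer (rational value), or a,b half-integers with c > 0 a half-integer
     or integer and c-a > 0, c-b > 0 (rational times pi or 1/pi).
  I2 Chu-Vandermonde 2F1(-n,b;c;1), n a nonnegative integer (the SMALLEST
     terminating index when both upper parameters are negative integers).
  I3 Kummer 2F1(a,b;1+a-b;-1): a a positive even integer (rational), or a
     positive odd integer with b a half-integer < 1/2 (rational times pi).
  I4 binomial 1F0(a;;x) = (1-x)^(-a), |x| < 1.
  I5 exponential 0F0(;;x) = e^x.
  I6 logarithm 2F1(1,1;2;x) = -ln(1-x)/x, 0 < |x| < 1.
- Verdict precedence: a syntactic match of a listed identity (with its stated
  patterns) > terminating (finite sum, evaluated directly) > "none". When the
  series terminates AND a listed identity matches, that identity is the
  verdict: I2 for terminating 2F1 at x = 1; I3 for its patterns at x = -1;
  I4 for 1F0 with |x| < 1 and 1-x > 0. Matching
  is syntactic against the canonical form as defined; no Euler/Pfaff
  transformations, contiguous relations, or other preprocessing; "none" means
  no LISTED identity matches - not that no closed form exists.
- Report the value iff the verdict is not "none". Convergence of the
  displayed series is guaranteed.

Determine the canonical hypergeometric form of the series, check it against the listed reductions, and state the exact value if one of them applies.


This is -4/9 * 0F1(-; 1/2; -9/4) in reduced canonical form. Verdict: none. Every listed pattern misses the 0F1 form at -9/4, upper {-}.

Key observation: with t_0 = -4/9, the two k-th powers (prefactor -4/9) combine into one argument.
Step ratio: r(k) = (-9/4) * 1 / [(k+1/2) (k+1)] - rational in k, leading ratio (-9/4); with t_0 = -4/9, classification follows.


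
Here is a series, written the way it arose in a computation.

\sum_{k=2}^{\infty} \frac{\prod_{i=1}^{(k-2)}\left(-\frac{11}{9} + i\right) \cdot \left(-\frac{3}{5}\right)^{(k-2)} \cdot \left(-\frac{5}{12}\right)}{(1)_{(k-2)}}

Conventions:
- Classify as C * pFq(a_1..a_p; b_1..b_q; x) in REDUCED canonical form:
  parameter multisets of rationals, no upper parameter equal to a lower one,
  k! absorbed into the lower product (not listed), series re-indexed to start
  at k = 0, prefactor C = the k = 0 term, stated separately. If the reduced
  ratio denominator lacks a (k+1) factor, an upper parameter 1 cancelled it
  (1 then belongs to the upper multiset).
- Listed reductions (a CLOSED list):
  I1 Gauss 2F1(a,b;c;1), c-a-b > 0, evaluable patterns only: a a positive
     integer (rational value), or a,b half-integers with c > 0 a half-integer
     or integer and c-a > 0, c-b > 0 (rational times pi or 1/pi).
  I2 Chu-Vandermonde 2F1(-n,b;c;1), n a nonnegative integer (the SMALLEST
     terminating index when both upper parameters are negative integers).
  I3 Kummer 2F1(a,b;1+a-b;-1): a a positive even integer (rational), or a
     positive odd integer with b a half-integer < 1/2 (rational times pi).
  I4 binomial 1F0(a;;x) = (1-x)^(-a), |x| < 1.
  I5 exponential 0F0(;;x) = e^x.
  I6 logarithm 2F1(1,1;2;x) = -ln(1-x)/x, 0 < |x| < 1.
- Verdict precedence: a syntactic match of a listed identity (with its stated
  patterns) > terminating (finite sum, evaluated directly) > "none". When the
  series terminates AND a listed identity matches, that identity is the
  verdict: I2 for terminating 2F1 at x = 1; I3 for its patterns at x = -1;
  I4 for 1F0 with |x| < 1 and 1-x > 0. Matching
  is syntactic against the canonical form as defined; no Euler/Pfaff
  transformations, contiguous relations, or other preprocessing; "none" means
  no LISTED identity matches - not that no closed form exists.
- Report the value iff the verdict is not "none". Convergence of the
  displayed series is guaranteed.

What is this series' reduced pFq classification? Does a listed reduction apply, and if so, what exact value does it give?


The series (x = -\frac{3}{5}) is 1F0: upper {-\frac{2}{9}}, lower {-}, prefactor -\frac{5}{12}. Verdict: this is binomial (I4) (the 1F0 binomial series: exponent 2/9, x = -\frac{3}{5}). Exact value: \left(-\frac{5}{12}\right) \cdot \left(\frac{8}{5}\right)^{\frac{2}{9}}.

First insight: t_0 = -\frac{5}{12} here, and the running product (C = -5/12, x = -3/5) telescopes to a rising factorial.
Consecutive-term ratio: r(k) = -\frac{3}{5} * (k-\frac{2}{9}) / [(k+1)] - rational; roots negated = parameters, x = -\frac{3}{5}, C = -\frac{5}{12}.


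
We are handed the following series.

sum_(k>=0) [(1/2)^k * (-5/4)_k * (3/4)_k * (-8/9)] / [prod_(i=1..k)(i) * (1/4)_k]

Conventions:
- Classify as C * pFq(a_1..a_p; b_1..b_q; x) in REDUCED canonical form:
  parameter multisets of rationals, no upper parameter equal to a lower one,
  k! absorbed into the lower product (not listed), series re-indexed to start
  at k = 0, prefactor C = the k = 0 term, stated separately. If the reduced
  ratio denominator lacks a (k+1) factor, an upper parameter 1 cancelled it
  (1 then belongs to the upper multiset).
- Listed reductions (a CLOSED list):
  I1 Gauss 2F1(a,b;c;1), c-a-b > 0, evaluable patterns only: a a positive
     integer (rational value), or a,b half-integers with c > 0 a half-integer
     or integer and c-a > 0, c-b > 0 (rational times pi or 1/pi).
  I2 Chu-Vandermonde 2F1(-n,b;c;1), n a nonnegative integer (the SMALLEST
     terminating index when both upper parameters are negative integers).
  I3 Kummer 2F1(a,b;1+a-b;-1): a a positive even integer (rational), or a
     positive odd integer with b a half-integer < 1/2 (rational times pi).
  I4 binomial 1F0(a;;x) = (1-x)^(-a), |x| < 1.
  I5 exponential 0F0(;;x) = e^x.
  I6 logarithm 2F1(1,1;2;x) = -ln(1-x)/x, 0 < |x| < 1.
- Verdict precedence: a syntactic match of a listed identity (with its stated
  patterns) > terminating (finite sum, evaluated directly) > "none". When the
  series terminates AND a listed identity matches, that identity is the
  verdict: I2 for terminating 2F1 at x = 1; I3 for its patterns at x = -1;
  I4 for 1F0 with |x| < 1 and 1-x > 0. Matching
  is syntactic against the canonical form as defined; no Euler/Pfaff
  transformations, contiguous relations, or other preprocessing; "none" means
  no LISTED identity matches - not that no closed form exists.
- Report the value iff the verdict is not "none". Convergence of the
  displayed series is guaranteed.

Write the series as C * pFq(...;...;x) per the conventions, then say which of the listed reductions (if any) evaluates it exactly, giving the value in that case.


Key observation: with t_0 = -8/9, the product of the first k integers (C = -8/9, x = 1/2) is k!.
Adjacent-term ratio: r(k) = (1/2) * (k-5/4) (k+3/4) / [(k+1/4) (k+1)] - rational; roots negated = parameters, x = (1/2), C = -8/9.

x = 1/2 here; the reduced form reads 2F1, upper {-5/4, 3/4}, lower {1/4}, C = -8/9. Verdict: none here - no I1-I6 shape fits x = 1/2 with lower {1/4}.


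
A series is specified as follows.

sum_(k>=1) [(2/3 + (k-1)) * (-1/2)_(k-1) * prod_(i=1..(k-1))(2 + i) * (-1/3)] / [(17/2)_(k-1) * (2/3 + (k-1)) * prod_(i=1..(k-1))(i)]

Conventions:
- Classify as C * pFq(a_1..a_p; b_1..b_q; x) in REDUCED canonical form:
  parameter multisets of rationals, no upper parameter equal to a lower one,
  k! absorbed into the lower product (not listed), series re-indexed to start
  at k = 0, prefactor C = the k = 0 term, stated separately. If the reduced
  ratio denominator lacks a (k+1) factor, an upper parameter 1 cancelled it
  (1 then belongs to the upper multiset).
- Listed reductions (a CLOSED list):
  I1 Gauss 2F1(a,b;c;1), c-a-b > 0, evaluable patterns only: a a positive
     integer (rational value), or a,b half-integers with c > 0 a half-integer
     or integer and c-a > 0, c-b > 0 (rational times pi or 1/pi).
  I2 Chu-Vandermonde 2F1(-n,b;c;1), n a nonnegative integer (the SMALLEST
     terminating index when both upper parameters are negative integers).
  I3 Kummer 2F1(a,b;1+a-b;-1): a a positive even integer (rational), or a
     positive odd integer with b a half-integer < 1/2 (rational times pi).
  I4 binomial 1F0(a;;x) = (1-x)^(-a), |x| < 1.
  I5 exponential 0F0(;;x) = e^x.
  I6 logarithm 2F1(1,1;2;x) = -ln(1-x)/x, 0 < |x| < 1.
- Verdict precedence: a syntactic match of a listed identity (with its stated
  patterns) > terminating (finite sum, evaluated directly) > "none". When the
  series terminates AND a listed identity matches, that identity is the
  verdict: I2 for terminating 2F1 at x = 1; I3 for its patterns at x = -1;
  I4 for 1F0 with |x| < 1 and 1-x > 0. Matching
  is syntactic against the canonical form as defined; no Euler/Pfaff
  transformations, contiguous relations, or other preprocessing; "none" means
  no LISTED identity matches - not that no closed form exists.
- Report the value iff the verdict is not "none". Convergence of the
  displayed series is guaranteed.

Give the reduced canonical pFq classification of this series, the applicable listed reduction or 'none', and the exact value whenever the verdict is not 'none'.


Classification (C = -1/3): 2F1 with upper {-1/2, 3}, lower {17/2}, argument x = 1. Verdict: Gauss's theorem (I1) matches (x = 1: the Gamma ratio telescopes since c-a-b = 6 > 0 and a = 3 in Z>0). Sum: -715/2688.

The tell: with t_0 = -1/3, k + 2/3 divides numerator and denominator alike; prefactor -1/3 after cancelling.
Ratio: r(k) = 1 * (k-1/2) (k+3) / [(k+17/2) (k+1)] - rational in k, leading ratio 1; with t_0 = -1/3, classification follows.


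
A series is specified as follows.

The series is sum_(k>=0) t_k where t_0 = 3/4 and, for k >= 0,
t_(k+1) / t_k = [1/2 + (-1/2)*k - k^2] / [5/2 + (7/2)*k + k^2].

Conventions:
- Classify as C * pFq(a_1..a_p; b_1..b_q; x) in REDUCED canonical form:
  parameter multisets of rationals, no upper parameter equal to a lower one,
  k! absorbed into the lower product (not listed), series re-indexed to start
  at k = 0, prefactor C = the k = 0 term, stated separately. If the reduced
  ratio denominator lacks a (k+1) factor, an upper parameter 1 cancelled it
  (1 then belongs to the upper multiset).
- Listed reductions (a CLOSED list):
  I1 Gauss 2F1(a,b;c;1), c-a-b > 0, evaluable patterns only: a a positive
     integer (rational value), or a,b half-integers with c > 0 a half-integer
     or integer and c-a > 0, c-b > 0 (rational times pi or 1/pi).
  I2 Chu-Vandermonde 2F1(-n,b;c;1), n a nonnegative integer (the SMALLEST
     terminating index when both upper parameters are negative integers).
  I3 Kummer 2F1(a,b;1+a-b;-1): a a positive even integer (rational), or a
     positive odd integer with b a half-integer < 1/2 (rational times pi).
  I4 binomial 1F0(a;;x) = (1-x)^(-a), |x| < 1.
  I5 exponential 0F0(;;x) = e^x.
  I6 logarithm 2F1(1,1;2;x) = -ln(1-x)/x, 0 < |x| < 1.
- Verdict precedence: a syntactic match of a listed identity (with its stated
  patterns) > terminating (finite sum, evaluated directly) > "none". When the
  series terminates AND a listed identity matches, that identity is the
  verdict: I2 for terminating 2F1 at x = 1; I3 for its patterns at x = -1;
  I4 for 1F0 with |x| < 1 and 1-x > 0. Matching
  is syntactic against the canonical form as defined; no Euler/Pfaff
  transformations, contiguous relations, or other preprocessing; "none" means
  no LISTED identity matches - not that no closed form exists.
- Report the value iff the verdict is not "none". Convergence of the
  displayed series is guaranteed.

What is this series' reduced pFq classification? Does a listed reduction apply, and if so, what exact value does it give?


With C = 3/4: the canonical form is 2F1(-1/2, 1; 5/2; -1). Verdict: Kummer (I3) applies (x = -1; c = 5/2 equals 1+a-b for upper {-1/2, 1}: listed pattern). Value: (9/32) * pi.

The tell: t_0 being 3/4, the expanded ratio factors over Q; prefactor 3/4, roots give parameters.
Step ratio: r(k) = (-1) * (k-1/2) (k+1) / [(k+5/2) (k+1)] ; factor over Q: parameters, x = (-1), and C = 3/4.


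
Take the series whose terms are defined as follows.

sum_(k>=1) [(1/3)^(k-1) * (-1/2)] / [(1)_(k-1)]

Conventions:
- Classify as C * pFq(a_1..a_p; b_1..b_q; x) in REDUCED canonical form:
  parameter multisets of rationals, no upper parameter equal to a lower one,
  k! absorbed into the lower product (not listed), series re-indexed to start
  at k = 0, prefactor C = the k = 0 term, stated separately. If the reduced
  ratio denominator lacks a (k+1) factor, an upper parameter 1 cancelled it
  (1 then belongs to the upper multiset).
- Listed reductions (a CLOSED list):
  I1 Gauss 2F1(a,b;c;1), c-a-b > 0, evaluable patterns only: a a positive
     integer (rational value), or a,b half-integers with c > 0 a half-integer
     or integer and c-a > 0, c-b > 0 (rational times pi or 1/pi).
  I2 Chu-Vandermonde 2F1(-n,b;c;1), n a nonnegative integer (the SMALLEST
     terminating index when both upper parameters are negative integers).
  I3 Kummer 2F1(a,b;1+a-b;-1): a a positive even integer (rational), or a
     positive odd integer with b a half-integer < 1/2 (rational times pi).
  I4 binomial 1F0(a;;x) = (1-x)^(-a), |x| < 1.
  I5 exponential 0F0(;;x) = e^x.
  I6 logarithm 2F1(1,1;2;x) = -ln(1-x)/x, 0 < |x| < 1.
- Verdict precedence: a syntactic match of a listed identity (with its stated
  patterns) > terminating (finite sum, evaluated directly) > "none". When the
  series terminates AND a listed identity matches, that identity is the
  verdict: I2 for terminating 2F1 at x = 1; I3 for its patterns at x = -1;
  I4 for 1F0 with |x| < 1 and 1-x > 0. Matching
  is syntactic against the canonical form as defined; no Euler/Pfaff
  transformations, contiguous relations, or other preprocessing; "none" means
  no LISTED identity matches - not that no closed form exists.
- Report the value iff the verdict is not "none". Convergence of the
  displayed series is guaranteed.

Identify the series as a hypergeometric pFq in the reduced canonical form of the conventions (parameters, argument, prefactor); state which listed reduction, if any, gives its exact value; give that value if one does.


First insight: t_0 being -1/2, (1)_k (C = -1/2) is k! itself.
Adjacent-term ratio: r(k) = (1/3) * 1 / [(k+1)] ; factor over Q: parameters, x = (1/3), and C = -1/2.

The series (x = 1/3) is 0F0: upper {-}, lower {-}, prefactor -1/2. Verdict: the I5 exponential reduction applies (the 0F0 exponential series at x = 1/3). Its exact value is (-1/2) * e^(1/3).


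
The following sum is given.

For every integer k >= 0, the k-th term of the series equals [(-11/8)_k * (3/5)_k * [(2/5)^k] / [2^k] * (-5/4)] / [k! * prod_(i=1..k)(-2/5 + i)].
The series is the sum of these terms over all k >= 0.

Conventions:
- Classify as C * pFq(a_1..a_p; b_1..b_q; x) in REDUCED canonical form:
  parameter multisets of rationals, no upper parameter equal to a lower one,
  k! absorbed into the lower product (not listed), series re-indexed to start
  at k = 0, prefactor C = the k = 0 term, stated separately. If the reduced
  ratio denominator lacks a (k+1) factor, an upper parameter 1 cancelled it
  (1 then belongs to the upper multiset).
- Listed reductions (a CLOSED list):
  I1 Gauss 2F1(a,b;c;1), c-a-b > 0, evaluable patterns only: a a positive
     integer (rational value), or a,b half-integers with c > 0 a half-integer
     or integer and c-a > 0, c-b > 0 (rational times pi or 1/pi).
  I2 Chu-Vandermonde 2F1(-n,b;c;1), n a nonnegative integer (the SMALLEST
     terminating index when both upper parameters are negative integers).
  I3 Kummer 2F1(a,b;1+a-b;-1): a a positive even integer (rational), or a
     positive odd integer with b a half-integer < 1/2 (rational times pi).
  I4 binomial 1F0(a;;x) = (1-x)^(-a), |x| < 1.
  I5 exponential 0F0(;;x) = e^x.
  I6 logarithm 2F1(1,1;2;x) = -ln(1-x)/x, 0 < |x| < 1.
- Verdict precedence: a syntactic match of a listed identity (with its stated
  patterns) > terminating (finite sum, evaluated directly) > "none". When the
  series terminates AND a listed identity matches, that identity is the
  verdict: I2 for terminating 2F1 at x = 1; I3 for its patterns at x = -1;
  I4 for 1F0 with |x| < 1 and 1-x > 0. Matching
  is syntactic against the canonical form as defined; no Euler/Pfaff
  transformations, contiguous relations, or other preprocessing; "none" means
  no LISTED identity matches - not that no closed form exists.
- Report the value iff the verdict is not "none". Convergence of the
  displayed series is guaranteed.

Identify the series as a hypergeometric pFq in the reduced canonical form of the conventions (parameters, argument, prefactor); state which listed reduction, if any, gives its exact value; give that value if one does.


Canonical form: C = -5/4 times 1F0 with upper {-11/8}, lower {-}, x = 1/5. Verdict: binomial (I4) fires (the 1F0 binomial series: exponent 11/8, x = 1/5). Its exact value is (-5/4) * (4/5)^(11/8).

Key step: with t_0 = -5/4, the parameter 3/5 appears in both the upper and lower lists and cancels.
Term ratio: r(k) = (1/5) * (k-11/8) / [(k+1)] - rational in k. x = (1/5); t_0 = -5/4; negate the roots.


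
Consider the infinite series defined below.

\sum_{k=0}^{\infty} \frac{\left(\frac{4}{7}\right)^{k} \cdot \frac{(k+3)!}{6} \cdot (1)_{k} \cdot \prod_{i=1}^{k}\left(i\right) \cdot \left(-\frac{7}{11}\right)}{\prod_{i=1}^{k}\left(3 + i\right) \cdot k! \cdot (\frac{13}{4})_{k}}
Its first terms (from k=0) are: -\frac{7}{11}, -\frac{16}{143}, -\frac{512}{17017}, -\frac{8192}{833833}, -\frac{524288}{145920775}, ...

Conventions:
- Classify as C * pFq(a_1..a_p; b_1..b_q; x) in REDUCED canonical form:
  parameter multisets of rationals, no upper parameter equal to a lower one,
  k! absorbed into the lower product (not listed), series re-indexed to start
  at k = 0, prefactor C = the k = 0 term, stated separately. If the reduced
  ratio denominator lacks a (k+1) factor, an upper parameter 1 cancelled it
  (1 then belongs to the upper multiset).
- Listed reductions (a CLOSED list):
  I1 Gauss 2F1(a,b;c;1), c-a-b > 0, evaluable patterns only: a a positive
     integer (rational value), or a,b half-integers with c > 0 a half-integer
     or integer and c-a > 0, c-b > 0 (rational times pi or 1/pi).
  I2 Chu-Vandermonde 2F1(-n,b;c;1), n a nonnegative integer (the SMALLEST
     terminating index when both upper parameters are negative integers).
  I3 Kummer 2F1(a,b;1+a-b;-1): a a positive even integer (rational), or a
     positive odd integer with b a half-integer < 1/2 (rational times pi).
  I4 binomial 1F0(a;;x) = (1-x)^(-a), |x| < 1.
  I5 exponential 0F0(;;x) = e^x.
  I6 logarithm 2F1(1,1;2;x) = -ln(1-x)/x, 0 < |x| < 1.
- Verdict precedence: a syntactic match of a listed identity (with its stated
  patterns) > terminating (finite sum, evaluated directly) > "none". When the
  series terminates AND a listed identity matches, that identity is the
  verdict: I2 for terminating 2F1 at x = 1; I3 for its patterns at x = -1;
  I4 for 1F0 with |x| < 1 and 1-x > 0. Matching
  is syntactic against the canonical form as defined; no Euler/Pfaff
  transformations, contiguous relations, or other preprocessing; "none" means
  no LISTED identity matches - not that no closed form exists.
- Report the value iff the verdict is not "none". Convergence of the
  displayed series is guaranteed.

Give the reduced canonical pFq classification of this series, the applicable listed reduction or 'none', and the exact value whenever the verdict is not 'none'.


Classification (C = -\frac{7}{11}): 2F1 with upper {1, 1}, lower {\frac{13}{4}}, argument x = \frac{4}{7}. Verdict: none. Every listed pattern misses the 2F1 form at \frac{4}{7}, upper {1, 1}.

The tell: x = \frac{4}{7} and the factorial ratio (C = -7/11) (k+a-1)!/(a-1)! is a rising factorial (a)_k.
Consecutive-term ratio: r(k) = \frac{4}{7} * (k+1) (k+1) / [(k+\frac{13}{4}) (k+1)] - rational in k. x = \frac{4}{7}; t_0 = -\frac{7}{11}; negate the roots.


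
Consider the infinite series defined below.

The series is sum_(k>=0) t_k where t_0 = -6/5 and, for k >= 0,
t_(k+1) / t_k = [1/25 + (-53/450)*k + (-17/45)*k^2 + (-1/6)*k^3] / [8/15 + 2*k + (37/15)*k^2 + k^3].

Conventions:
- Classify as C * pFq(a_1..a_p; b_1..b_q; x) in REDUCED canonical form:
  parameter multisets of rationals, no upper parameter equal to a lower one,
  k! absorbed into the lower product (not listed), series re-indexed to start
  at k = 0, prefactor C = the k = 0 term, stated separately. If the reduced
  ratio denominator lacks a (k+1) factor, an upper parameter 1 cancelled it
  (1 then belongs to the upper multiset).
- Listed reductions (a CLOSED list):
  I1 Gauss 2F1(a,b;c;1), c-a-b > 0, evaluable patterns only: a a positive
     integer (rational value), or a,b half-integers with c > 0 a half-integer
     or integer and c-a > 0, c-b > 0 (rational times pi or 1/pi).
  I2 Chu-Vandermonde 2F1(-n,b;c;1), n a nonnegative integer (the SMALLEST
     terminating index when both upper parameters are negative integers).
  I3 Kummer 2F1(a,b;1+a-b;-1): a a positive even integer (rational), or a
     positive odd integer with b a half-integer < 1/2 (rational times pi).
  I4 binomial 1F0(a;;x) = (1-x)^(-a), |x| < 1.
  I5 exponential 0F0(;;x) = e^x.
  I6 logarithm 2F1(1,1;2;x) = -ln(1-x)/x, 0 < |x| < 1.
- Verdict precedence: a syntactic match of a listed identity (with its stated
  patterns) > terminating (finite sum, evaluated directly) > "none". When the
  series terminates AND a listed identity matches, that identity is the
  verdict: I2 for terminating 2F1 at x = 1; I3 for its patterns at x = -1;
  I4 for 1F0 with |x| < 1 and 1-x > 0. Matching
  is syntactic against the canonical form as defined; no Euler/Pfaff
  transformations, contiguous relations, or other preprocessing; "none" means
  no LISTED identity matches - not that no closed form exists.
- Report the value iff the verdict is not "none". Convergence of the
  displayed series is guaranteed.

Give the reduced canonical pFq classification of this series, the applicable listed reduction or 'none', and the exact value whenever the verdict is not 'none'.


With C = -6/5: the canonical form is 2F1(-1/5, 9/5; 4/5; -1/6). Verdict: none - at argument -1/6 the multisets {-1/5, 9/5} ; {4/5} match no listed identity.

Key step: with t_0 = -6/5, the ratio is unreduced: k + 2/3 divides both sides (prefactor -6/5).
Consecutive-term ratio: r(k) = (-1/6) * (k-1/5) (k+9/5) / [(k+4/5) (k+1)] - poly over poly, x = (-1/6) from leading terms; C = -6/5 at k = 0.
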